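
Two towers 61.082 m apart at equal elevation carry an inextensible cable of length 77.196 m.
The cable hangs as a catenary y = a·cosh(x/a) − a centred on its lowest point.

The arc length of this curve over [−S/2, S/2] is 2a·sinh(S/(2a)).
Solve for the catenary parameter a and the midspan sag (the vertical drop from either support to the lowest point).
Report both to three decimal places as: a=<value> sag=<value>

a=25.183 sag=20.904

seed: a₀ = √(S³/(24(L−S))) = √(61.082³/(24·16.114)) = 24.275186
iter 1: u=1.258116  f(a)=+1.324e+00  f'(a)=-1.550e+00  a ← 24.275186 − (+1.324e+00/-1.550e+00) = 25.129672
iter 2: u=1.215336  f(a)=+7.314e-02  f'(a)=-1.383e+00  a ← 25.129672 − (+7.314e-02/-1.383e+00) = 25.182557
iter 3: u=1.212784  f(a)=+2.519e-04  f'(a)=-1.374e+00  a ← 25.182557 − (+2.519e-04/-1.374e+00) = 25.182740
iter 4: u=1.212775  f(a)=+3.012e-09  f'(a)=-1.374e+00  a ← 25.182740 − (+3.012e-09/-1.374e+00) = 25.182740
iter 5: u=1.212775  f(a)=+0.000e+00  f'(a)=-1.374e+00  a ← 25.182740 − (+0.000e+00/-1.374e+00) = 25.182740
converged: |Δa| < 1e-12 after 5 iterations
sag = a·(cosh(S/(2a)) − 1) = 25.182740·(cosh(1.212775) − 1) = 20.903874
T_max/T_min = cosh(S/(2a)) = 1.830087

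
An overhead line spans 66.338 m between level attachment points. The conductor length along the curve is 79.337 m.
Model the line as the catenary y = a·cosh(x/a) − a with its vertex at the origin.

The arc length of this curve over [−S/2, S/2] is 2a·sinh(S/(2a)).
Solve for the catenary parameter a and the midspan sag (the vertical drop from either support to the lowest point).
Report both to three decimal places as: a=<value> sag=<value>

seed: a₀ = √(S³/(24(L−S))) = √(66.338³/(24·12.999)) = 30.590246
iter 1: u=1.084300  f(a)=+7.859e-01  f'(a)=-9.541e-01  a ← 30.590246 − (+7.859e-01/-9.541e-01) = 31.413959
iter 2: u=1.055868  f(a)=+3.286e-02  f'(a)=-8.758e-01  a ← 31.413959 − (+3.286e-02/-8.758e-01) = 31.451480
iter 3: u=1.054609  f(a)=+6.301e-05  f'(a)=-8.725e-01  a ← 31.451480 − (+6.301e-05/-8.725e-01) = 31.451553
iter 4: u=1.054606  f(a)=+2.326e-10  f'(a)=-8.724e-01  a ← 31.451553 − (+2.326e-10/-8.724e-01) = 31.451553
iter 5: u=1.054606  f(a)=+0.000e+00  f'(a)=-8.724e-01  a ← 31.451553 − (+0.000e+00/-8.724e-01) = 31.451553
converged: |Δa| < 1e-12 after 5 iterations
sag = a·(cosh(S/(2a)) − 1) = 31.451553·(cosh(1.054606) − 1) = 19.172454
T_max/T_min = cosh(S/(2a)) = 1.609587

a=31.452 sag=19.172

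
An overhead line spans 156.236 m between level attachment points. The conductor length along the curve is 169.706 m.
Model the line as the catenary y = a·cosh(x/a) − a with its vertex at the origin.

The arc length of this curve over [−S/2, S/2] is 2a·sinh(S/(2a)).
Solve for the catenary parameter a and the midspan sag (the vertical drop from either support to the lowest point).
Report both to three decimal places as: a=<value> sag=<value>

a=109.991 sag=28.927

seed: a₀ = √(S³/(24(L−S))) = √(156.236³/(24·13.470)) = 108.613110
iter 1: u=0.719232  f(a)=+3.527e-01  f'(a)=-2.611e-01  a ← 108.613110 − (+3.527e-01/-2.611e-01) = 109.963975
iter 2: u=0.710396  f(a)=+6.688e-03  f'(a)=-2.513e-01  a ← 109.963975 − (+6.688e-03/-2.513e-01) = 109.990592
iter 3: u=0.710224  f(a)=+2.508e-06  f'(a)=-2.511e-01  a ← 109.990592 − (+2.508e-06/-2.511e-01) = 109.990602
iter 4: u=0.710224  f(a)=+3.126e-13  f'(a)=-2.511e-01  a ← 109.990602 − (+3.126e-13/-2.511e-01) = 109.990602
converged: |Δa| < 1e-12 after 4 iterations
sag = a·(cosh(S/(2a)) − 1) = 109.990602·(cosh(0.710224) − 1) = 28.926511
T_max/T_min = cosh(S/(2a)) = 1.262991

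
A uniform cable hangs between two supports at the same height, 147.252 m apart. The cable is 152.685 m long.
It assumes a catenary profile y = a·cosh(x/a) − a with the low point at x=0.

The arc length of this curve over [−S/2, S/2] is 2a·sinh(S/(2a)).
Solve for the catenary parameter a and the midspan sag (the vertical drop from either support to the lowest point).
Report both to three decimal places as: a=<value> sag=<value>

seed: a₀ = √(S³/(24(L−S))) = √(147.252³/(24·5.433)) = 156.482700
iter 1: u=0.470506  f(a)=+6.045e-02  f'(a)=-7.099e-02  a ← 156.482700 − (+6.045e-02/-7.099e-02) = 157.334312
iter 2: u=0.467959  f(a)=+4.971e-04  f'(a)=-6.983e-02  a ← 157.334312 − (+4.971e-04/-6.983e-02) = 157.341431
iter 3: u=0.467938  f(a)=+3.422e-08  f'(a)=-6.982e-02  a ← 157.341431 − (+3.422e-08/-6.982e-02) = 157.341432
iter 4: u=0.467938  f(a)=-2.842e-14  f'(a)=-6.982e-02  a ← 157.341432 − (-2.842e-14/-6.982e-02) = 157.341432
converged: |Δa| < 1e-12 after 4 iterations
sag = a·(cosh(S/(2a)) − 1) = 157.341432·(cosh(0.467938) − 1) = 17.542826
T_max/T_min = cosh(S/(2a)) = 1.111495

a=157.341 sag=17.543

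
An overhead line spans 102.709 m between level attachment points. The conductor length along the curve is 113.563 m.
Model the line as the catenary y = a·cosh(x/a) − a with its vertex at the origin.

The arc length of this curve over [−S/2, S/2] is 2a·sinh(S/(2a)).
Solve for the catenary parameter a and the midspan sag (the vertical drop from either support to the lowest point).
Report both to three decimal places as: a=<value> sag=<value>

a=65.491 sag=21.188

seed: a₀ = √(S³/(24(L−S))) = √(102.709³/(24·10.854)) = 64.492947
iter 1: u=0.796281  f(a)=+3.493e-01  f'(a)=-3.584e-01  a ← 64.492947 − (+3.493e-01/-3.584e-01) = 65.467616
iter 2: u=0.784426  f(a)=+8.077e-03  f'(a)=-3.420e-01  a ← 65.467616 − (+8.077e-03/-3.420e-01) = 65.491232
iter 3: u=0.784143  f(a)=+4.544e-06  f'(a)=-3.416e-01  a ← 65.491232 − (+4.544e-06/-3.416e-01) = 65.491245
iter 4: u=0.784143  f(a)=+1.435e-12  f'(a)=-3.416e-01  a ← 65.491245 − (+1.435e-12/-3.416e-01) = 65.491245
converged: |Δa| < 1e-12 after 4 iterations
sag = a·(cosh(S/(2a)) − 1) = 65.491245·(cosh(0.784143) − 1) = 21.187714
T_max/T_min = cosh(S/(2a)) = 1.323520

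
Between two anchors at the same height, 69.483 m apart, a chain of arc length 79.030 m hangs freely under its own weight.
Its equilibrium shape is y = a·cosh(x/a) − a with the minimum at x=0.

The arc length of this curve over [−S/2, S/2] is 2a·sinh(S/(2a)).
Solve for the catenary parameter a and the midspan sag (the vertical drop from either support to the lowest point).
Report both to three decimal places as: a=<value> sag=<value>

seed: a₀ = √(S³/(24(L−S))) = √(69.483³/(24·9.547)) = 38.262977
iter 1: u=0.907966  f(a)=+4.013e-01  f'(a)=-5.414e-01  a ← 38.262977 − (+4.013e-01/-5.414e-01) = 39.004296
iter 2: u=0.890710  f(a)=+1.196e-02  f'(a)=-5.096e-01  a ← 39.004296 − (+1.196e-02/-5.096e-01) = 39.027769
iter 3: u=0.890174  f(a)=+1.135e-05  f'(a)=-5.086e-01  a ← 39.027769 − (+1.135e-05/-5.086e-01) = 39.027791
iter 4: u=0.890173  f(a)=+1.022e-11  f'(a)=-5.086e-01  a ← 39.027791 − (+1.022e-11/-5.086e-01) = 39.027791
converged: |Δa| < 1e-12 after 4 iterations
sag = a·(cosh(S/(2a)) − 1) = 39.027791·(cosh(0.890173) − 1) = 16.511418
T_max/T_min = cosh(S/(2a)) = 1.423068

a=39.028 sag=16.511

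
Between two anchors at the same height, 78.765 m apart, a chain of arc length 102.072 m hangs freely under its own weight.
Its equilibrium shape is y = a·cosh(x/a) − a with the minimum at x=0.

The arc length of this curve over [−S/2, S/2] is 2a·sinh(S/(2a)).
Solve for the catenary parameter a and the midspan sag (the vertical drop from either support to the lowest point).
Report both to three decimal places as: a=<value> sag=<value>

a=30.788 sag=28.816

seed: a₀ = √(S³/(24(L−S))) = √(78.765³/(24·23.307)) = 29.556371
iter 1: u=1.332454  f(a)=+2.159e+00  f'(a)=-1.875e+00  a ← 29.556371 − (+2.159e+00/-1.875e+00) = 30.707359
iter 2: u=1.282510  f(a)=+1.325e-01  f'(a)=-1.652e+00  a ← 30.707359 − (+1.325e-01/-1.652e+00) = 30.787580
iter 3: u=1.279168  f(a)=+5.714e-04  f'(a)=-1.637e+00  a ← 30.787580 − (+5.714e-04/-1.637e+00) = 30.787929
iter 4: u=1.279154  f(a)=+1.073e-08  f'(a)=-1.637e+00  a ← 30.787929 − (+1.073e-08/-1.637e+00) = 30.787929
iter 5: u=1.279154  f(a)=+0.000e+00  f'(a)=-1.637e+00  a ← 30.787929 − (+0.000e+00/-1.637e+00) = 30.787929
converged: |Δa| < 1e-12 after 5 iterations
sag = a·(cosh(S/(2a)) − 1) = 30.787929·(cosh(1.279154) − 1) = 28.815509
T_max/T_min = cosh(S/(2a)) = 1.935935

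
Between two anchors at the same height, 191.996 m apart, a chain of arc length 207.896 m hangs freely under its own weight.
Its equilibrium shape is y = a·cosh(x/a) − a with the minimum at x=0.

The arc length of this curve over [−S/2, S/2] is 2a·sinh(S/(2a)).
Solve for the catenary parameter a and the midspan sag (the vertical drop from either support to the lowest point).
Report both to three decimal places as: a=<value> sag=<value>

seed: a₀ = √(S³/(24(L−S))) = √(191.996³/(24·15.900)) = 136.186509
iter 1: u=0.704901  f(a)=+3.997e-01  f'(a)=-2.453e-01  a ← 136.186509 − (+3.997e-01/-2.453e-01) = 137.815973
iter 2: u=0.696567  f(a)=+7.287e-03  f'(a)=-2.364e-01  a ← 137.815973 − (+7.287e-03/-2.364e-01) = 137.846795
iter 3: u=0.696411  f(a)=+2.522e-06  f'(a)=-2.363e-01  a ← 137.846795 − (+2.522e-06/-2.363e-01) = 137.846805
iter 4: u=0.696411  f(a)=+3.411e-13  f'(a)=-2.363e-01  a ← 137.846805 − (+3.411e-13/-2.363e-01) = 137.846805
converged: |Δa| < 1e-12 after 4 iterations
sag = a·(cosh(S/(2a)) − 1) = 137.846805·(cosh(0.696411) − 1) = 34.800026
T_max/T_min = cosh(S/(2a)) = 1.252454

a=137.847 sag=34.800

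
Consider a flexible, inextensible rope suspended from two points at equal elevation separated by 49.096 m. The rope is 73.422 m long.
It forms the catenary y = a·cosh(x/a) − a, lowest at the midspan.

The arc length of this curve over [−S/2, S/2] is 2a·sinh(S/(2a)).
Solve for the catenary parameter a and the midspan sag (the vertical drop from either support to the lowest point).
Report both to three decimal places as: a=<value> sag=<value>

a=15.194 sag=24.537

seed: a₀ = √(S³/(24(L−S))) = √(49.096³/(24·24.326)) = 14.237318
iter 1: u=1.724201  f(a)=+3.883e+00  f'(a)=-4.547e+00  a ← 14.237318 − (+3.883e+00/-4.547e+00) = 15.091201
iter 2: u=1.626643  f(a)=+3.767e-01  f'(a)=-3.704e+00  a ← 15.091201 − (+3.767e-01/-3.704e+00) = 15.192911
iter 3: u=1.615754  f(a)=+4.388e-03  f'(a)=-3.618e+00  a ← 15.192911 − (+4.388e-03/-3.618e+00) = 15.194123
iter 4: u=1.615625  f(a)=+6.106e-07  f'(a)=-3.617e+00  a ← 15.194123 − (+6.106e-07/-3.617e+00) = 15.194123
iter 5: u=1.615625  f(a)=+1.421e-14  f'(a)=-3.617e+00  a ← 15.194123 − (+1.421e-14/-3.617e+00) = 15.194123
converged: |Δa| < 1e-12 after 5 iterations
sag = a·(cosh(S/(2a)) − 1) = 15.194123·(cosh(1.615625) − 1) = 24.536959
T_max/T_min = cosh(S/(2a)) = 2.614898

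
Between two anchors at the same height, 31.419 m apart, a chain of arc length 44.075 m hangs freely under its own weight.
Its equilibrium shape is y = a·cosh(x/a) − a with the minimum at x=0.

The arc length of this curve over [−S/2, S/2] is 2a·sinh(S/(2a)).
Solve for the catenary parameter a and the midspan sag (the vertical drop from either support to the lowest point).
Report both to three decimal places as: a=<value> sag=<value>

a=10.666 sag=13.817

seed: a₀ = √(S³/(24(L−S))) = √(31.419³/(24·12.656)) = 10.104962
iter 1: u=1.554632  f(a)=+1.620e+00  f'(a)=-3.165e+00  a ← 10.104962 − (+1.620e+00/-3.165e+00) = 10.616951
iter 2: u=1.479662  f(a)=+1.313e-01  f'(a)=-2.671e+00  a ← 10.616951 − (+1.313e-01/-2.671e+00) = 10.666106
iter 3: u=1.472843  f(a)=+1.030e-03  f'(a)=-2.629e+00  a ← 10.666106 − (+1.030e-03/-2.629e+00) = 10.666498
iter 4: u=1.472789  f(a)=+6.448e-08  f'(a)=-2.629e+00  a ← 10.666498 − (+6.448e-08/-2.629e+00) = 10.666498
iter 5: u=1.472789  f(a)=+7.105e-15  f'(a)=-2.629e+00  a ← 10.666498 − (+7.105e-15/-2.629e+00) = 10.666498
converged: |Δa| < 1e-12 after 5 iterations
sag = a·(cosh(S/(2a)) − 1) = 10.666498·(cosh(1.472789) − 1) = 13.816671
T_max/T_min = cosh(S/(2a)) = 2.295333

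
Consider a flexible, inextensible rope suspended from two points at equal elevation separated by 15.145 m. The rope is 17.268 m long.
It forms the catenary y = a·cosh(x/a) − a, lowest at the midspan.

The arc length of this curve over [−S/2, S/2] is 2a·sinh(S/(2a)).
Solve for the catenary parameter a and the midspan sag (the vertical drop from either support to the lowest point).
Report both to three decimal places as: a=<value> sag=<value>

a=8.425 sag=3.638

seed: a₀ = √(S³/(24(L−S))) = √(15.145³/(24·2.123)) = 8.257019
iter 1: u=0.917099  f(a)=+9.109e-02  f'(a)=-5.588e-01  a ← 8.257019 − (+9.109e-02/-5.588e-01) = 8.420027
iter 2: u=0.899344  f(a)=+2.767e-03  f'(a)=-5.253e-01  a ← 8.420027 − (+2.767e-03/-5.253e-01) = 8.425295
iter 3: u=0.898782  f(a)=+2.732e-06  f'(a)=-5.243e-01  a ← 8.425295 − (+2.732e-06/-5.243e-01) = 8.425300
iter 4: u=0.898781  f(a)=+2.672e-12  f'(a)=-5.243e-01  a ← 8.425300 − (+2.672e-12/-5.243e-01) = 8.425300
converged: |Δa| < 1e-12 after 4 iterations
sag = a·(cosh(S/(2a)) − 1) = 8.425300·(cosh(0.898781) − 1) = 3.638349
T_max/T_min = cosh(S/(2a)) = 1.431836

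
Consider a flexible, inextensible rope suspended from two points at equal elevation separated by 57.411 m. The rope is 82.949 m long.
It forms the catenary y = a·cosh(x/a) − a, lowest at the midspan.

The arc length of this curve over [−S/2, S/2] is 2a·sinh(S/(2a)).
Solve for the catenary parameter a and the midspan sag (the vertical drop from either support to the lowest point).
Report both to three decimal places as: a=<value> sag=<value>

seed: a₀ = √(S³/(24(L−S))) = √(57.411³/(24·25.538)) = 17.570884
iter 1: u=1.633697  f(a)=+3.633e+00  f'(a)=-3.760e+00  a ← 17.570884 − (+3.633e+00/-3.760e+00) = 18.536949
iter 2: u=1.548556  f(a)=+3.211e-01  f'(a)=-3.122e+00  a ← 18.536949 − (+3.211e-01/-3.122e+00) = 18.639792
iter 3: u=1.540012  f(a)=+3.047e-03  f'(a)=-3.063e+00  a ← 18.639792 − (+3.047e-03/-3.063e+00) = 18.640787
iter 4: u=1.539930  f(a)=+2.800e-07  f'(a)=-3.063e+00  a ← 18.640787 − (+2.800e-07/-3.063e+00) = 18.640787
iter 5: u=1.539930  f(a)=-1.421e-14  f'(a)=-3.063e+00  a ← 18.640787 − (-1.421e-14/-3.063e+00) = 18.640787
converged: |Δa| < 1e-12 after 5 iterations
sag = a·(cosh(S/(2a)) − 1) = 18.640787·(cosh(1.539930) − 1) = 26.830227
T_max/T_min = cosh(S/(2a)) = 2.439329

a=18.641 sag=26.830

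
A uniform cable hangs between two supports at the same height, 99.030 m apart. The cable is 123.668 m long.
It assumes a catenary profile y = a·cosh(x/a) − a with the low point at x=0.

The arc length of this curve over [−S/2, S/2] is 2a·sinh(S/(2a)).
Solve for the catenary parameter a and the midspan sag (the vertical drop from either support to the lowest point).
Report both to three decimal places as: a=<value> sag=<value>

a=41.960 sag=32.767

seed: a₀ = √(S³/(24(L−S))) = √(99.030³/(24·24.638)) = 40.526754
iter 1: u=1.221785  f(a)=+1.906e+00  f'(a)=-1.407e+00  a ← 40.526754 − (+1.906e+00/-1.407e+00) = 41.880844
iter 2: u=1.182283  f(a)=+9.968e-02  f'(a)=-1.264e+00  a ← 41.880844 − (+9.968e-02/-1.264e+00) = 41.959726
iter 3: u=1.180060  f(a)=+3.060e-04  f'(a)=-1.256e+00  a ← 41.959726 − (+3.060e-04/-1.256e+00) = 41.959969
iter 4: u=1.180053  f(a)=+2.904e-09  f'(a)=-1.256e+00  a ← 41.959969 − (+2.904e-09/-1.256e+00) = 41.959969
iter 5: u=1.180053  f(a)=-1.421e-14  f'(a)=-1.256e+00  a ← 41.959969 − (-1.421e-14/-1.256e+00) = 41.959969
converged: |Δa| < 1e-12 after 5 iterations
sag = a·(cosh(S/(2a)) − 1) = 41.959969·(cosh(1.180053) − 1) = 32.766750
T_max/T_min = cosh(S/(2a)) = 1.780905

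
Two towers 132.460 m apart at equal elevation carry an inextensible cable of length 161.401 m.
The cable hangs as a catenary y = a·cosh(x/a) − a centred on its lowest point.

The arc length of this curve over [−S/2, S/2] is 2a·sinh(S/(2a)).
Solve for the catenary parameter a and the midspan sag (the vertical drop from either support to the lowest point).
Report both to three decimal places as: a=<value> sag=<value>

seed: a₀ = √(S³/(24(L−S))) = √(132.460³/(24·28.941)) = 57.844855
iter 1: u=1.144959  f(a)=+1.957e+00  f'(a)=-1.138e+00  a ← 57.844855 − (+1.957e+00/-1.138e+00) = 59.564619
iter 2: u=1.111902  f(a)=+9.068e-02  f'(a)=-1.035e+00  a ← 59.564619 − (+9.068e-02/-1.035e+00) = 59.652244
iter 3: u=1.110268  f(a)=+2.156e-04  f'(a)=-1.030e+00  a ← 59.652244 − (+2.156e-04/-1.030e+00) = 59.652453
iter 4: u=1.110264  f(a)=+1.225e-09  f'(a)=-1.030e+00  a ← 59.652453 − (+1.225e-09/-1.030e+00) = 59.652453
iter 5: u=1.110264  f(a)=-2.842e-14  f'(a)=-1.030e+00  a ← 59.652453 − (-2.842e-14/-1.030e+00) = 59.652453
converged: |Δa| < 1e-12 after 5 iterations
sag = a·(cosh(S/(2a)) − 1) = 59.652453·(cosh(1.110264) − 1) = 40.701849
T_max/T_min = cosh(S/(2a)) = 1.682316

a=59.652 sag=40.702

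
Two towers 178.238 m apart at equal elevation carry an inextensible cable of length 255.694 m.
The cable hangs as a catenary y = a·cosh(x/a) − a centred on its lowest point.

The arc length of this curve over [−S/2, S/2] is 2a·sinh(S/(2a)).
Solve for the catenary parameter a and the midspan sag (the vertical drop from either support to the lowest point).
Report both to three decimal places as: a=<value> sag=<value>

a=58.480 sag=82.107

seed: a₀ = √(S³/(24(L−S))) = √(178.238³/(24·77.456)) = 55.190877
iter 1: u=1.614742  f(a)=+1.075e+01  f'(a)=-3.610e+00  a ← 55.190877 − (+1.075e+01/-3.610e+00) = 58.167979
iter 2: u=1.532097  f(a)=+9.309e-01  f'(a)=-3.010e+00  a ← 58.167979 − (+9.309e-01/-3.010e+00) = 58.477297
iter 3: u=1.523993  f(a)=+8.447e-03  f'(a)=-2.955e+00  a ← 58.477297 − (+8.447e-03/-2.955e+00) = 58.480156
iter 4: u=1.523919  f(a)=+7.094e-07  f'(a)=-2.955e+00  a ← 58.480156 − (+7.094e-07/-2.955e+00) = 58.480156
iter 5: u=1.523919  f(a)=+0.000e+00  f'(a)=-2.955e+00  a ← 58.480156 − (+0.000e+00/-2.955e+00) = 58.480156
converged: |Δa| < 1e-12 after 5 iterations
sag = a·(cosh(S/(2a)) − 1) = 58.480156·(cosh(1.523919) − 1) = 82.107127
T_max/T_min = cosh(S/(2a)) = 2.404017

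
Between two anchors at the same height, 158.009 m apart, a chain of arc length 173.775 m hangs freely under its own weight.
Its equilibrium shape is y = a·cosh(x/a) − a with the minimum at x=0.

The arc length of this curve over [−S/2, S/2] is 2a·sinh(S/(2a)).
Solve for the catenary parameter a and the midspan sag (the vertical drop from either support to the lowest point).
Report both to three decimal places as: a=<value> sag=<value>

a=103.601 sag=31.612

seed: a₀ = √(S³/(24(L−S))) = √(158.009³/(24·15.766)) = 102.107197
iter 1: u=0.773741  f(a)=+4.787e-01  f'(a)=-3.277e-01  a ← 102.107197 − (+4.787e-01/-3.277e-01) = 103.568040
iter 2: u=0.762827  f(a)=+1.047e-02  f'(a)=-3.135e-01  a ← 103.568040 − (+1.047e-02/-3.135e-01) = 103.601427
iter 3: u=0.762581  f(a)=+5.252e-06  f'(a)=-3.132e-01  a ← 103.601427 − (+5.252e-06/-3.132e-01) = 103.601444
iter 4: u=0.762581  f(a)=+1.364e-12  f'(a)=-3.132e-01  a ← 103.601444 − (+1.364e-12/-3.132e-01) = 103.601444
converged: |Δa| < 1e-12 after 4 iterations
sag = a·(cosh(S/(2a)) − 1) = 103.601444·(cosh(0.762581) − 1) = 31.612079
T_max/T_min = cosh(S/(2a)) = 1.305132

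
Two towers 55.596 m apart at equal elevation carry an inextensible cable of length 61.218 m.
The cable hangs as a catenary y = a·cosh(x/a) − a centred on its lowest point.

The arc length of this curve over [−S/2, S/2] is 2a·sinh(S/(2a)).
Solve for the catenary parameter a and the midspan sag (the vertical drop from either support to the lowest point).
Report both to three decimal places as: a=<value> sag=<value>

a=36.216 sag=11.202

seed: a₀ = √(S³/(24(L−S))) = √(55.596³/(24·5.622)) = 35.687348
iter 1: u=0.778932  f(a)=+1.730e-01  f'(a)=-3.346e-01  a ← 35.687348 − (+1.730e-01/-3.346e-01) = 36.204489
iter 2: u=0.767805  f(a)=+3.833e-03  f'(a)=-3.199e-01  a ← 36.204489 − (+3.833e-03/-3.199e-01) = 36.216469
iter 3: u=0.767551  f(a)=+1.975e-06  f'(a)=-3.196e-01  a ← 36.216469 − (+1.975e-06/-3.196e-01) = 36.216476
iter 4: u=0.767551  f(a)=+5.258e-13  f'(a)=-3.196e-01  a ← 36.216476 − (+5.258e-13/-3.196e-01) = 36.216476
converged: |Δa| < 1e-12 after 4 iterations
sag = a·(cosh(S/(2a)) − 1) = 36.216476·(cosh(0.767551) − 1) = 11.202339
T_max/T_min = cosh(S/(2a)) = 1.309316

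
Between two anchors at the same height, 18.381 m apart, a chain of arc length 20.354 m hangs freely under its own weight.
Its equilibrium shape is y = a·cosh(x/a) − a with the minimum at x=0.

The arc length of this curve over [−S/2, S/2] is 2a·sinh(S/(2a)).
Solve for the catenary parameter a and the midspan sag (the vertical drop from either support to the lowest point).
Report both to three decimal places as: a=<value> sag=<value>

a=11.632 sag=3.824

seed: a₀ = √(S³/(24(L−S))) = √(18.381³/(24·1.973)) = 11.452084
iter 1: u=0.802518  f(a)=+6.452e-02  f'(a)=-3.673e-01  a ← 11.452084 − (+6.452e-02/-3.673e-01) = 11.627749
iter 2: u=0.790394  f(a)=+1.514e-03  f'(a)=-3.502e-01  a ← 11.627749 − (+1.514e-03/-3.502e-01) = 11.632073
iter 3: u=0.790100  f(a)=+8.789e-07  f'(a)=-3.498e-01  a ← 11.632073 − (+8.789e-07/-3.498e-01) = 11.632076
iter 4: u=0.790100  f(a)=+2.949e-13  f'(a)=-3.498e-01  a ← 11.632076 − (+2.949e-13/-3.498e-01) = 11.632076
converged: |Δa| < 1e-12 after 4 iterations
sag = a·(cosh(S/(2a)) − 1) = 11.632076·(cosh(0.790100) − 1) = 3.823555
T_max/T_min = cosh(S/(2a)) = 1.328708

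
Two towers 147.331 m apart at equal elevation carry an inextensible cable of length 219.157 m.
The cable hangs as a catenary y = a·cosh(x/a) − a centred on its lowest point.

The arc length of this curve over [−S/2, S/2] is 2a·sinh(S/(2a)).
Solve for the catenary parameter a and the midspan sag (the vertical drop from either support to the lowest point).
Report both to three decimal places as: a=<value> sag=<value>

a=45.924 sag=72.889

seed: a₀ = √(S³/(24(L−S))) = √(147.331³/(24·71.826)) = 43.071971
iter 1: u=1.710289  f(a)=+1.127e+01  f'(a)=-4.418e+00  a ← 43.071971 − (+1.127e+01/-4.418e+00) = 45.622019
iter 2: u=1.614692  f(a)=+1.078e+00  f'(a)=-3.610e+00  a ← 45.622019 − (+1.078e+00/-3.610e+00) = 45.920681
iter 3: u=1.604190  f(a)=+1.218e-02  f'(a)=-3.529e+00  a ← 45.920681 − (+1.218e-02/-3.529e+00) = 45.924132
iter 4: u=1.604070  f(a)=+1.593e-06  f'(a)=-3.528e+00  a ← 45.924132 − (+1.593e-06/-3.528e+00) = 45.924132
iter 5: u=1.604070  f(a)=+0.000e+00  f'(a)=-3.528e+00  a ← 45.924132 − (+0.000e+00/-3.528e+00) = 45.924132
converged: |Δa| < 1e-12 after 5 iterations
sag = a·(cosh(S/(2a)) − 1) = 45.924132·(cosh(1.604070) − 1) = 72.888635
T_max/T_min = cosh(S/(2a)) = 2.587153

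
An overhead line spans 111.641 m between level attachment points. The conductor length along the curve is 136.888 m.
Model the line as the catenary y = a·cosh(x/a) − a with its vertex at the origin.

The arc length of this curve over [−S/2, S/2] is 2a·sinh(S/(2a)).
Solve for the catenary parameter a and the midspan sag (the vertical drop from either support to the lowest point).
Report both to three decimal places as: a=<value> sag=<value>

a=49.468 sag=34.981

seed: a₀ = √(S³/(24(L−S))) = √(111.641³/(24·25.247)) = 47.920911
iter 1: u=1.164846  f(a)=+1.769e+00  f'(a)=-1.204e+00  a ← 47.920911 − (+1.769e+00/-1.204e+00) = 49.390652
iter 2: u=1.130184  f(a)=+8.466e-02  f'(a)=-1.091e+00  a ← 49.390652 − (+8.466e-02/-1.091e+00) = 49.468242
iter 3: u=1.128411  f(a)=+2.154e-04  f'(a)=-1.086e+00  a ← 49.468242 − (+2.154e-04/-1.086e+00) = 49.468441
iter 4: u=1.128406  f(a)=+1.402e-09  f'(a)=-1.086e+00  a ← 49.468441 − (+1.402e-09/-1.086e+00) = 49.468441
iter 5: u=1.128406  f(a)=+2.842e-14  f'(a)=-1.086e+00  a ← 49.468441 − (+2.842e-14/-1.086e+00) = 49.468441
converged: |Δa| < 1e-12 after 5 iterations
sag = a·(cosh(S/(2a)) − 1) = 49.468441·(cosh(1.128406) − 1) = 34.980998
T_max/T_min = cosh(S/(2a)) = 1.707138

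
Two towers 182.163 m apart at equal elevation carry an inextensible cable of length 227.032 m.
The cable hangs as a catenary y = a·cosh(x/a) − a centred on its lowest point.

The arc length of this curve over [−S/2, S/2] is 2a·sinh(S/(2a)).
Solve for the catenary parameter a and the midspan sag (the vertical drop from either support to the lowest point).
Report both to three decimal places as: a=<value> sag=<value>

a=77.547 sag=59.928

seed: a₀ = √(S³/(24(L−S))) = √(182.163³/(24·44.869)) = 74.922358
iter 1: u=1.215678  f(a)=+3.435e+00  f'(a)=-1.384e+00  a ← 74.922358 − (+3.435e+00/-1.384e+00) = 77.403379
iter 2: u=1.176712  f(a)=+1.780e-01  f'(a)=-1.244e+00  a ← 77.403379 − (+1.780e-01/-1.244e+00) = 77.546423
iter 3: u=1.174542  f(a)=+5.358e-04  f'(a)=-1.237e+00  a ← 77.546423 − (+5.358e-04/-1.237e+00) = 77.546856
iter 4: u=1.174535  f(a)=+4.887e-09  f'(a)=-1.237e+00  a ← 77.546856 − (+4.887e-09/-1.237e+00) = 77.546856
iter 5: u=1.174535  f(a)=+0.000e+00  f'(a)=-1.237e+00  a ← 77.546856 − (+0.000e+00/-1.237e+00) = 77.546856
converged: |Δa| < 1e-12 after 5 iterations
sag = a·(cosh(S/(2a)) − 1) = 77.546856·(cosh(1.174535) − 1) = 59.928222
T_max/T_min = cosh(S/(2a)) = 1.772800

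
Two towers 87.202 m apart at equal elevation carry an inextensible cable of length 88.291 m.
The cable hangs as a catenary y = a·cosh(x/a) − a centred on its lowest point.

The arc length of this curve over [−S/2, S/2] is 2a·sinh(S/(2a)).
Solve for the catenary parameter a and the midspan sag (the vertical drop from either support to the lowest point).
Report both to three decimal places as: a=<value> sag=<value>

a=159.581 sag=5.994

seed: a₀ = √(S³/(24(L−S))) = √(87.202³/(24·1.089)) = 159.283250
iter 1: u=0.273732  f(a)=+4.087e-03  f'(a)=-1.378e-02  a ← 159.283250 − (+4.087e-03/-1.378e-02) = 159.579929
iter 2: u=0.273224  f(a)=+1.145e-05  f'(a)=-1.370e-02  a ← 159.579929 − (+1.145e-05/-1.370e-02) = 159.580765
iter 3: u=0.273222  f(a)=+9.037e-11  f'(a)=-1.370e-02  a ← 159.580765 − (+9.037e-11/-1.370e-02) = 159.580765
iter 4: u=0.273222  f(a)=+1.421e-14  f'(a)=-1.370e-02  a ← 159.580765 − (+1.421e-14/-1.370e-02) = 159.580765
converged: |Δa| < 1e-12 after 4 iterations
sag = a·(cosh(S/(2a)) − 1) = 159.580765·(cosh(0.273222) − 1) = 5.993526
T_max/T_min = cosh(S/(2a)) = 1.037558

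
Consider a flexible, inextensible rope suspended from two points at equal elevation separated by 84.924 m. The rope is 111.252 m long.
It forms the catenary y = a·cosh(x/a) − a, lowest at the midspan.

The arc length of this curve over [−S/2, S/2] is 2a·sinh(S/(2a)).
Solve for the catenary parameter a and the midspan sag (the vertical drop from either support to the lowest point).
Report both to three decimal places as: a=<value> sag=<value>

a=32.489 sag=31.930

seed: a₀ = √(S³/(24(L−S))) = √(84.924³/(24·26.328)) = 31.133727
iter 1: u=1.363859  f(a)=+2.560e+00  f'(a)=-2.028e+00  a ← 31.133727 − (+2.560e+00/-2.028e+00) = 32.396328
iter 2: u=1.310704  f(a)=+1.640e-01  f'(a)=-1.775e+00  a ← 32.396328 − (+1.640e-01/-1.775e+00) = 32.488681
iter 3: u=1.306978  f(a)=+7.744e-04  f'(a)=-1.759e+00  a ← 32.488681 − (+7.744e-04/-1.759e+00) = 32.489122
iter 4: u=1.306961  f(a)=+1.746e-08  f'(a)=-1.759e+00  a ← 32.489122 − (+1.746e-08/-1.759e+00) = 32.489122
iter 5: u=1.306961  f(a)=+0.000e+00  f'(a)=-1.759e+00  a ← 32.489122 − (+0.000e+00/-1.759e+00) = 32.489122
converged: |Δa| < 1e-12 after 5 iterations
sag = a·(cosh(S/(2a)) − 1) = 32.489122·(cosh(1.306961) − 1) = 31.929780
T_max/T_min = cosh(S/(2a)) = 1.982784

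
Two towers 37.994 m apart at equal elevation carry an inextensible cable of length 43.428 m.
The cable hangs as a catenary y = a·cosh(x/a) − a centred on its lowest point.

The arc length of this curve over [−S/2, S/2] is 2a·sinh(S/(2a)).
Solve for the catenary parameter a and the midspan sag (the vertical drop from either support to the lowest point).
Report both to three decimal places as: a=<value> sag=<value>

a=20.933 sag=9.228

seed: a₀ = √(S³/(24(L−S))) = √(37.994³/(24·5.434)) = 20.507234
iter 1: u=0.926356  f(a)=+2.380e-01  f'(a)=-5.769e-01  a ← 20.507234 − (+2.380e-01/-5.769e-01) = 20.919777
iter 2: u=0.908088  f(a)=+7.371e-03  f'(a)=-5.416e-01  a ← 20.919777 − (+7.371e-03/-5.416e-01) = 20.933385
iter 3: u=0.907498  f(a)=+7.572e-06  f'(a)=-5.405e-01  a ← 20.933385 − (+7.572e-06/-5.405e-01) = 20.933399
iter 4: u=0.907497  f(a)=+8.001e-12  f'(a)=-5.405e-01  a ← 20.933399 − (+8.001e-12/-5.405e-01) = 20.933399
converged: |Δa| < 1e-12 after 4 iterations
sag = a·(cosh(S/(2a)) − 1) = 20.933399·(cosh(0.907497) − 1) = 9.227917
T_max/T_min = cosh(S/(2a)) = 1.440823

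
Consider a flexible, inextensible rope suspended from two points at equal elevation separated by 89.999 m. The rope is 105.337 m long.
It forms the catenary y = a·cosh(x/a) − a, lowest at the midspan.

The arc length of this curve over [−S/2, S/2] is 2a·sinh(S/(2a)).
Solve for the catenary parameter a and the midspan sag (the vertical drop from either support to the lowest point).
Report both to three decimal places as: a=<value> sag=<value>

seed: a₀ = √(S³/(24(L−S))) = √(89.999³/(24·15.338)) = 44.500669
iter 1: u=1.011210  f(a)=+8.036e-01  f'(a)=-7.624e-01  a ← 44.500669 − (+8.036e-01/-7.624e-01) = 45.554582
iter 2: u=0.987815  f(a)=+2.943e-02  f'(a)=-7.075e-01  a ← 45.554582 − (+2.943e-02/-7.075e-01) = 45.596181
iter 3: u=0.986914  f(a)=+4.281e-05  f'(a)=-7.055e-01  a ← 45.596181 − (+4.281e-05/-7.055e-01) = 45.596242
iter 4: u=0.986912  f(a)=+9.086e-11  f'(a)=-7.055e-01  a ← 45.596242 − (+9.086e-11/-7.055e-01) = 45.596242
iter 5: u=0.986912  f(a)=+1.421e-14  f'(a)=-7.055e-01  a ← 45.596242 − (+1.421e-14/-7.055e-01) = 45.596242
converged: |Δa| < 1e-12 after 5 iterations
sag = a·(cosh(S/(2a)) − 1) = 45.596242·(cosh(0.986912) − 1) = 24.067150
T_max/T_min = cosh(S/(2a)) = 1.527832

a=45.596 sag=24.067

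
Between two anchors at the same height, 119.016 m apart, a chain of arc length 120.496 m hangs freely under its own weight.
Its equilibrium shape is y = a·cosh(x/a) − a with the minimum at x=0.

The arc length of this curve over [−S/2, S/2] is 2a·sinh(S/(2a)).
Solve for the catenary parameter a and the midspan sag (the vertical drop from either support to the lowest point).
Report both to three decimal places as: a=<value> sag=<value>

seed: a₀ = √(S³/(24(L−S))) = √(119.016³/(24·1.480)) = 217.857014
iter 1: u=0.273152  f(a)=+5.531e-03  f'(a)=-1.369e-02  a ← 217.857014 − (+5.531e-03/-1.369e-02) = 218.261081
iter 2: u=0.272646  f(a)=+1.543e-05  f'(a)=-1.361e-02  a ← 218.261081 − (+1.543e-05/-1.361e-02) = 218.262215
iter 3: u=0.272645  f(a)=+1.208e-10  f'(a)=-1.361e-02  a ← 218.262215 − (+1.208e-10/-1.361e-02) = 218.262215
iter 4: u=0.272645  f(a)=+0.000e+00  f'(a)=-1.361e-02  a ← 218.262215 − (+0.000e+00/-1.361e-02) = 218.262215
converged: |Δa| < 1e-12 after 4 iterations
sag = a·(cosh(S/(2a)) − 1) = 218.262215·(cosh(0.272645) − 1) = 8.162642
T_max/T_min = cosh(S/(2a)) = 1.037398

a=218.262 sag=8.163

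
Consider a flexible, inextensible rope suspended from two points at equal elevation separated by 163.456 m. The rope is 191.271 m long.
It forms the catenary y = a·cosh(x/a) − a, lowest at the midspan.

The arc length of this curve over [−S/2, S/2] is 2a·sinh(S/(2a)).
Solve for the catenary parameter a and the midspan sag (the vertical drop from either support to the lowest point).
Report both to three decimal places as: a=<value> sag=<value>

a=82.871 sag=43.674

seed: a₀ = √(S³/(24(L−S))) = √(163.456³/(24·27.815)) = 80.882794
iter 1: u=1.010450  f(a)=+1.455e+00  f'(a)=-7.606e-01  a ← 80.882794 − (+1.455e+00/-7.606e-01) = 82.795686
iter 2: u=0.987105  f(a)=+5.322e-02  f'(a)=-7.059e-01  a ← 82.795686 − (+5.322e-02/-7.059e-01) = 82.871074
iter 3: u=0.986207  f(a)=+7.718e-05  f'(a)=-7.039e-01  a ← 82.871074 − (+7.718e-05/-7.039e-01) = 82.871184
iter 4: u=0.986205  f(a)=+1.628e-10  f'(a)=-7.038e-01  a ← 82.871184 − (+1.628e-10/-7.038e-01) = 82.871184
iter 5: u=0.986205  f(a)=+2.842e-14  f'(a)=-7.038e-01  a ← 82.871184 − (+2.842e-14/-7.038e-01) = 82.871184
converged: |Δa| < 1e-12 after 5 iterations
sag = a·(cosh(S/(2a)) − 1) = 82.871184·(cosh(0.986205) − 1) = 43.674389
T_max/T_min = cosh(S/(2a)) = 1.527015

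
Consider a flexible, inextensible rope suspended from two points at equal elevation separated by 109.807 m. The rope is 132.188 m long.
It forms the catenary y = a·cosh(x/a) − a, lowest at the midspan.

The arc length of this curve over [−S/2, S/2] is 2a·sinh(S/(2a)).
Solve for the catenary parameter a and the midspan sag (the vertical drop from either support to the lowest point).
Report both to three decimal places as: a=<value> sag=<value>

seed: a₀ = √(S³/(24(L−S))) = √(109.807³/(24·22.381)) = 49.647762
iter 1: u=1.105861  f(a)=+1.409e+00  f'(a)=-1.017e+00  a ← 49.647762 − (+1.409e+00/-1.017e+00) = 51.033563
iter 2: u=1.075831  f(a)=+6.115e-02  f'(a)=-9.303e-01  a ← 51.033563 − (+6.115e-02/-9.303e-01) = 51.099297
iter 3: u=1.074447  f(a)=+1.267e-04  f'(a)=-9.264e-01  a ← 51.099297 − (+1.267e-04/-9.264e-01) = 51.099434
iter 4: u=1.074444  f(a)=+5.469e-10  f'(a)=-9.264e-01  a ← 51.099434 − (+5.469e-10/-9.264e-01) = 51.099434
iter 5: u=1.074444  f(a)=-2.842e-14  f'(a)=-9.264e-01  a ← 51.099434 − (-2.842e-14/-9.264e-01) = 51.099434
converged: |Δa| < 1e-12 after 5 iterations
sag = a·(cosh(S/(2a)) − 1) = 51.099434·(cosh(1.074444) − 1) = 32.444381
T_max/T_min = cosh(S/(2a)) = 1.634926

a=51.099 sag=32.444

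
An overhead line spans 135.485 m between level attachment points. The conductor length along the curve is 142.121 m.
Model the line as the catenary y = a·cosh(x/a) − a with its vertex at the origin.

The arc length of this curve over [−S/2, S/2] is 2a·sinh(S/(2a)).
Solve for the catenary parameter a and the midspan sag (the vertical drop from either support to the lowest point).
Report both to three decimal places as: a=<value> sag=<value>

seed: a₀ = √(S³/(24(L−S))) = √(135.485³/(24·6.636)) = 124.962013
iter 1: u=0.542105  f(a)=+9.819e-02  f'(a)=-1.094e-01  a ← 124.962013 − (+9.819e-02/-1.094e-01) = 125.859887
iter 2: u=0.538237  f(a)=+1.068e-03  f'(a)=-1.070e-01  a ← 125.859887 − (+1.068e-03/-1.070e-01) = 125.869872
iter 3: u=0.538195  f(a)=+1.296e-07  f'(a)=-1.070e-01  a ← 125.869872 − (+1.296e-07/-1.070e-01) = 125.869874
iter 4: u=0.538195  f(a)=-2.842e-14  f'(a)=-1.070e-01  a ← 125.869874 − (-2.842e-14/-1.070e-01) = 125.869874
converged: |Δa| < 1e-12 after 4 iterations
sag = a·(cosh(S/(2a)) − 1) = 125.869874·(cosh(0.538195) − 1) = 18.673614
T_max/T_min = cosh(S/(2a)) = 1.148356

a=125.870 sag=18.674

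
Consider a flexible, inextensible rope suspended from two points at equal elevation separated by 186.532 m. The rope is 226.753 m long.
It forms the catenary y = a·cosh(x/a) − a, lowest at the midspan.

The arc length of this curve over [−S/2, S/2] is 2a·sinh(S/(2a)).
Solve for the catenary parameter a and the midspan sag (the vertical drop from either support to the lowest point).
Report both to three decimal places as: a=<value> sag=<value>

a=84.527 sag=56.891

seed: a₀ = √(S³/(24(L−S))) = √(186.532³/(24·40.221)) = 81.997001
iter 1: u=1.137432  f(a)=+2.683e+00  f'(a)=-1.114e+00  a ← 81.997001 − (+2.683e+00/-1.114e+00) = 84.405875
iter 2: u=1.104970  f(a)=+1.228e-01  f'(a)=-1.014e+00  a ← 84.405875 − (+1.228e-01/-1.014e+00) = 84.526954
iter 3: u=1.103388  f(a)=+2.844e-04  f'(a)=-1.009e+00  a ← 84.526954 − (+2.844e-04/-1.009e+00) = 84.527236
iter 4: u=1.103384  f(a)=+1.534e-09  f'(a)=-1.009e+00  a ← 84.527236 − (+1.534e-09/-1.009e+00) = 84.527236
iter 5: u=1.103384  f(a)=-5.684e-14  f'(a)=-1.009e+00  a ← 84.527236 − (-5.684e-14/-1.009e+00) = 84.527236
converged: |Δa| < 1e-12 after 5 iterations
sag = a·(cosh(S/(2a)) − 1) = 84.527236·(cosh(1.103384) − 1) = 56.890883
T_max/T_min = cosh(S/(2a)) = 1.673048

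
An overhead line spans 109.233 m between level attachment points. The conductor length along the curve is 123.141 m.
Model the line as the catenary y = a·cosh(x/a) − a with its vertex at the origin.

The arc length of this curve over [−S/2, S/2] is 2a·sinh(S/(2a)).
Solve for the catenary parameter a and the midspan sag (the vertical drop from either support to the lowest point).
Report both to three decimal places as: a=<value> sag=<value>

seed: a₀ = √(S³/(24(L−S))) = √(109.233³/(24·13.908)) = 62.487454
iter 1: u=0.874039  f(a)=+5.410e-01  f'(a)=-4.801e-01  a ← 62.487454 − (+5.410e-01/-4.801e-01) = 63.614347
iter 2: u=0.858556  f(a)=+1.498e-02  f'(a)=-4.538e-01  a ← 63.614347 − (+1.498e-02/-4.538e-01) = 63.647359
iter 3: u=0.858111  f(a)=+1.221e-05  f'(a)=-4.531e-01  a ← 63.647359 − (+1.221e-05/-4.531e-01) = 63.647386
iter 4: u=0.858111  f(a)=+8.114e-12  f'(a)=-4.531e-01  a ← 63.647386 − (+8.114e-12/-4.531e-01) = 63.647386
converged: |Δa| < 1e-12 after 4 iterations
sag = a·(cosh(S/(2a)) − 1) = 63.647386·(cosh(0.858111) − 1) = 24.907209
T_max/T_min = cosh(S/(2a)) = 1.391331

a=63.647 sag=24.907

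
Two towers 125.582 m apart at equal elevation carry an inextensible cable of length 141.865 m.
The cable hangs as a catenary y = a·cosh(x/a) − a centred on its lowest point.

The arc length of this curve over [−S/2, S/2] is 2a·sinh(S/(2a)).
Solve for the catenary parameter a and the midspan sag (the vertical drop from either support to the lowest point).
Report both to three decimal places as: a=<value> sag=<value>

seed: a₀ = √(S³/(24(L−S))) = √(125.582³/(24·16.283)) = 71.189880
iter 1: u=0.882021  f(a)=+6.452e-01  f'(a)=-4.940e-01  a ← 71.189880 − (+6.452e-01/-4.940e-01) = 72.495912
iter 2: u=0.866132  f(a)=+1.818e-02  f'(a)=-4.666e-01  a ← 72.495912 − (+1.818e-02/-4.666e-01) = 72.534888
iter 3: u=0.865666  f(a)=+1.537e-05  f'(a)=-4.658e-01  a ← 72.534888 − (+1.537e-05/-4.658e-01) = 72.534921
iter 4: u=0.865666  f(a)=+1.100e-11  f'(a)=-4.658e-01  a ← 72.534921 − (+1.100e-11/-4.658e-01) = 72.534921
converged: |Δa| < 1e-12 after 4 iterations
sag = a·(cosh(S/(2a)) − 1) = 72.534921·(cosh(0.865666) − 1) = 28.918193
T_max/T_min = cosh(S/(2a)) = 1.398680

a=72.535 sag=28.918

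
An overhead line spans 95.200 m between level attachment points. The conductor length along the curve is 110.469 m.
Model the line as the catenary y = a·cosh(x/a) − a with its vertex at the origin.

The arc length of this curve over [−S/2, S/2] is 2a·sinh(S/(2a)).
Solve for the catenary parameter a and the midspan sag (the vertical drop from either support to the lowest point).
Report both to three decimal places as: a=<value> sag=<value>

seed: a₀ = √(S³/(24(L−S))) = √(95.200³/(24·15.269)) = 48.522649
iter 1: u=0.980985  f(a)=+7.518e-01  f'(a)=-6.920e-01  a ← 48.522649 − (+7.518e-01/-6.920e-01) = 49.608935
iter 2: u=0.959505  f(a)=+2.599e-02  f'(a)=-6.449e-01  a ← 49.608935 − (+2.599e-02/-6.449e-01) = 49.649227
iter 3: u=0.958726  f(a)=+3.351e-05  f'(a)=-6.433e-01  a ← 49.649227 − (+3.351e-05/-6.433e-01) = 49.649279
iter 4: u=0.958725  f(a)=+5.591e-11  f'(a)=-6.433e-01  a ← 49.649279 − (+5.591e-11/-6.433e-01) = 49.649279
iter 5: u=0.958725  f(a)=-1.421e-14  f'(a)=-6.433e-01  a ← 49.649279 − (-1.421e-14/-6.433e-01) = 49.649279
converged: |Δa| < 1e-12 after 5 iterations
sag = a·(cosh(S/(2a)) − 1) = 49.649279·(cosh(0.958725) − 1) = 24.619832
T_max/T_min = cosh(S/(2a)) = 1.495875

a=49.649 sag=24.620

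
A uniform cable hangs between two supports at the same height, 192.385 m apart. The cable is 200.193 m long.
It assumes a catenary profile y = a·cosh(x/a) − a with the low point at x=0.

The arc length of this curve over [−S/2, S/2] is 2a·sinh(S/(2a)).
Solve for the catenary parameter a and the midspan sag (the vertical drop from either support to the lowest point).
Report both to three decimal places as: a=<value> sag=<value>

a=196.107 sag=24.069

seed: a₀ = √(S³/(24(L−S))) = √(192.385³/(24·7.808)) = 194.931169
iter 1: u=0.493469  f(a)=+9.562e-02  f'(a)=-8.208e-02  a ← 194.931169 − (+9.562e-02/-8.208e-02) = 196.096157
iter 2: u=0.490537  f(a)=+8.640e-04  f'(a)=-8.060e-02  a ← 196.096157 − (+8.640e-04/-8.060e-02) = 196.106876
iter 3: u=0.490511  f(a)=+7.197e-08  f'(a)=-8.059e-02  a ← 196.106876 − (+7.197e-08/-8.059e-02) = 196.106877
iter 4: u=0.490511  f(a)=+0.000e+00  f'(a)=-8.059e-02  a ← 196.106877 − (+0.000e+00/-8.059e-02) = 196.106877
converged: |Δa| < 1e-12 after 4 iterations
sag = a·(cosh(S/(2a)) − 1) = 196.106877·(cosh(0.490511) − 1) = 24.068545
T_max/T_min = cosh(S/(2a)) = 1.122732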